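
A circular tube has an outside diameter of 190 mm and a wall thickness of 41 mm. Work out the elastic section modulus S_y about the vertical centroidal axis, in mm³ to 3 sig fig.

S_y ≈ 6.03 × 10⁵ mm³

Break the section into simple shapes (no overlaps), measuring from the bottom-left corner of the bounding box.
Outer circle: ⌀190, A = 28 353 mm², x = 95 mm, Ī = 63 971 171 mm⁴.
Bore (subtracted): ⌀108, A = 9160.9 mm², x = 95 mm, Ī = 6 678 285 mm⁴.
By symmetry the centroid is at mid-width, x̄ = 95 mm.
All pieces are centred on the vertical centroidal axis, so I = ΣĪ (holes subtracted) = 57 292 887 mm⁴.
Extreme fibre distance c = 95 mm; S = I/c = 603 083 mm³.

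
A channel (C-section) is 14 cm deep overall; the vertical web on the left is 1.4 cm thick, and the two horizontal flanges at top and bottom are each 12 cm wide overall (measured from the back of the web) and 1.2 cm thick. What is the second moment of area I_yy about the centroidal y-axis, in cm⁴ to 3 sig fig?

Break the section into simple shapes (no overlaps), measuring from the bottom-left corner of the bounding box.
Web: 1.4 × 14, A = 19.6 cm², x = 0.7 cm, Ī = 3.2013 cm⁴.
Top flange (beyond web): 10.6 × 1.2, A = 12.72 cm², x = 6.7 cm, Ī = 119.1 cm⁴.
Bottom flange (beyond web): 10.6 × 1.2, A = 12.72 cm², x = 6.7 cm, Ī = 119.1 cm⁴.
Centroid: x̄ = ΣA·x / ΣA = 4.089 cm.
Transfer each piece to the centroidal y-axis using Ī + A·d² with d = x − 4.089:
  web: d = -3.389 cm → contributes +228.31 cm⁴
  top flange (beyond web): d = 2.611 cm → contributes +205.82 cm⁴
  bottom flange (beyond web): d = 2.611 cm → contributes +205.82 cm⁴
Total I = 639.95 cm⁴.

I_yy ≈ 640 cm⁴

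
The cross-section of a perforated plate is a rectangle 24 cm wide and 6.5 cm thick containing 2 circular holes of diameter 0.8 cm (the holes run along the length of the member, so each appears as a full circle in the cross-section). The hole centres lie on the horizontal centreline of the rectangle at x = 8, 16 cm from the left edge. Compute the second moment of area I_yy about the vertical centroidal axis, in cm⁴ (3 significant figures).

I_yy ≈ 7470 cm⁴

Decompose the section into non-overlapping parts with the origin at the bottom-left of its bounding rectangle.
Plate: 24 × 6.5, A = 156 cm², x = 12 cm, Ī = 7 488 cm⁴.
Hole 1 (subtracted): ⌀0.8, A = 0.50265 cm², x = 8 cm, Ī = 0.020106 cm⁴.
Hole 2 (subtracted): ⌀0.8, A = 0.50265 cm², x = 16 cm, Ī = 0.020106 cm⁴.
By symmetry the centroid is at mid-width, x̄ = 12 cm.
Transfer each piece to the vertical centroidal axis using Ī + A·d² with d = x − 12:
  plate: d = 0 cm → contributes +7 488 cm⁴
  hole 1: d = -4 cm → contributes −8.0626 cm⁴
  hole 2: d = 4 cm → contributes −8.0626 cm⁴
Total I = 7471.9 cm⁴.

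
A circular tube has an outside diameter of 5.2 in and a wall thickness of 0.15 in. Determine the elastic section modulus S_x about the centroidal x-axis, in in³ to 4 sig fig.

S_x ≈ 2.920 in³

Decompose the section into non-overlapping parts with the origin at the bottom-left of its bounding rectangle.
Outer circle: ⌀5.2, A = 21.2372 in², y = 2.6 in, Ī = 35.8908 in⁴.
Bore (subtracted): ⌀4.9, A = 18.8574 in², y = 2.6 in, Ī = 28.2979 in⁴.
By symmetry the centroid is at mid-height, ȳ = 2.6 in.
All pieces are centred on the centroidal x-axis, so I = ΣĪ (holes subtracted) = 7.59291 in⁴.
Extreme fibre distance c = 2.6 in; S = I/c = 2.92035 in³.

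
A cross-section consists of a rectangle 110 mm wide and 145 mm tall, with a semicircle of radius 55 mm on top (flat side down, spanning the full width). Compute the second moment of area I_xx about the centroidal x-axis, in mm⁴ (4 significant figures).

Split into non-overlapping primitives; take the origin at the lower-left of the bounding box.
Rectangular body: 110 × 145, A = 15 950 mm², y = 72.5 mm, Ī = 27 945 729 mm⁴.
Semicircular cap: semicircle r = 55, A = 4751.66 mm², y = 168.343 mm, Ī = 1 004 345 mm⁴.
Centroid: ȳ = ΣA·y / ΣA = 94.4988 mm.
Transfer each piece to the centroidal x-axis using Ī + A·d² with d = y − 94.4988:
  rectangular body: d = -21.9988 mm → contributes +35 664 697 mm⁴
  semicircular cap: d = 73.8439 mm → contributes +26 914 776 mm⁴
Total I = 62 579 473 mm⁴.

I_xx ≈ 6.258 × 10⁷ mm⁴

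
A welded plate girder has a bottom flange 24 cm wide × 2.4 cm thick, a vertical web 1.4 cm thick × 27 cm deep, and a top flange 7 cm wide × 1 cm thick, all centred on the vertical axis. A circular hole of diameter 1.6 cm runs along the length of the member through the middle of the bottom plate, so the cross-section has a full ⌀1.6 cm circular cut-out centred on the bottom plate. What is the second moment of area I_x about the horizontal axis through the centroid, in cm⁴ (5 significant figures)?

Treat the section as a set of non-overlapping primitives; coordinates are from the bounding-box lower-left.
Bottom plate: 24 × 2.4, A = 57.6 cm², y = 1.2 cm, Ī = 27.648 cm⁴.
Web plate: 1.4 × 27, A = 37.8 cm², y = 15.9 cm, Ī = 2296.35 cm⁴.
Top plate: 7 × 1, A = 7 cm², y = 29.9 cm, Ī = 0.5833333 cm⁴.
Hole (subtracted): ⌀1.6, A = 2.010619 cm², y = 1.2 cm, Ī = 0.3216991 cm⁴.
Centroid: ȳ = ΣA·y / ΣA = 8.736255 cm.
Transfer each piece to the horizontal axis through the centroid using Ī + A·d² with d = y − 8.736255:
  bottom plate: d = -7.536255 cm → contributes +3299.048 cm⁴
  web plate: d = 7.163745 cm → contributes +4236.217 cm⁴
  top plate: d = 21.16374 cm → contributes +3135.912 cm⁴
  hole: d = -7.536255 cm → contributes −114.5151 cm⁴
Total I = 10556.66 cm⁴.

I_x ≈ 1.0557 × 10⁴ cm⁴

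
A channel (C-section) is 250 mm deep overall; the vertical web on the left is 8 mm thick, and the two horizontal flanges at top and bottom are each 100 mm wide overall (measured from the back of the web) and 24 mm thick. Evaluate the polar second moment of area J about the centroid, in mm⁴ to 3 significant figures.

J ≈ 7.36 × 10⁷ mm⁴

Break the section into simple shapes (no overlaps), measuring from the bottom-left corner of the bounding box.
Web: 8 × 250, A = 2 000 mm², y = 125 mm, Ī = 10 416 667 mm⁴.
Top flange (beyond web): 92 × 24, A = 2 208 mm², y = 238 mm, Ī = 105 984 mm⁴.
Bottom flange (beyond web): 92 × 24, A = 2 208 mm², y = 12 mm, Ī = 105 984 mm⁴.
By symmetry the centroid is at mid-height, ȳ = 125 mm.
Transfer each piece to the centroidal x-axis using Ī + A·d² with d = y − 125:
  web: d = 0 mm → contributes +10 416 667 mm⁴
  top flange (beyond web): d = 113 mm → contributes +28 299 936 mm⁴
  bottom flange (beyond web): d = -113 mm → contributes +28 299 936 mm⁴
Total I = 67 016 539 mm⁴.
For the y-axis: x̄ = 38.414 mm.
Repeating about the centroidal y-axis gives I_y = 6 566 815 mm⁴.
Polar second moment: J = I_x + I_y = 73 583 354 mm⁴.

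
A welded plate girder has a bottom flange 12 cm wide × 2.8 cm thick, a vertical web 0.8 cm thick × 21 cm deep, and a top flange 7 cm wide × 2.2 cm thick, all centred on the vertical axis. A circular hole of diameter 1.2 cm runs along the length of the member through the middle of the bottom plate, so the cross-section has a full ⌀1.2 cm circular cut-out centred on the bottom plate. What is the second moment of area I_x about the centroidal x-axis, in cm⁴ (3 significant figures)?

Break the section into simple shapes (no overlaps), measuring from the bottom-left corner of the bounding box.
Bottom plate: 12 × 2.8, A = 33.6 cm², y = 1.4 cm, Ī = 21.952 cm⁴.
Web plate: 0.8 × 21, A = 16.8 cm², y = 13.3 cm, Ī = 617.4 cm⁴.
Top plate: 7 × 2.2, A = 15.4 cm², y = 24.9 cm, Ī = 6.2113 cm⁴.
Hole (subtracted): ⌀1.2, A = 1.131 cm², y = 1.4 cm, Ī = 0.10179 cm⁴.
Centroid: ȳ = ΣA·y / ΣA = 10.088 cm.
Transfer each piece to the centroidal x-axis using Ī + A·d² with d = y − 10.088:
  bottom plate: d = -8.6876 cm → contributes +2557.9 cm⁴
  web plate: d = 3.2124 cm → contributes +790.77 cm⁴
  top plate: d = 14.812 cm → contributes +3385.1 cm⁴
  hole: d = -8.6876 cm → contributes −85.462 cm⁴
Total I = 6648.3 cm⁴.

I_x ≈ 6650 cm⁴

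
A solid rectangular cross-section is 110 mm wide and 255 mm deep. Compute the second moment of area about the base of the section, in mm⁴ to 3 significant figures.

I_base ≈ 6.08 × 10⁸ mm⁴

The section: 110 × 255, A = 28 050 mm², y = 127.5 mm, Ī = 151 995 938 mm⁴.
Transfer it to the base of the section using Ī + A·d² with d = y − 0:
  the section: d = 127.5 mm → contributes +607 983 750 mm⁴
Total I = 607 983 750 mm⁴.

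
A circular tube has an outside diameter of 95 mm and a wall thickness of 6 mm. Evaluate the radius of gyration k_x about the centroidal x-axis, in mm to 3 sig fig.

Treat the section as a set of non-overlapping primitives; coordinates are from the bounding-box lower-left.
Outer circle: ⌀95, A = 7088.2 mm², y = 47.5 mm, Ī = 3 998 198 mm⁴.
Bore (subtracted): ⌀83, A = 5410.6 mm², y = 47.5 mm, Ī = 2 329 605 mm⁴.
By symmetry the centroid is at mid-height, ȳ = 47.5 mm.
All pieces are centred on the centroidal x-axis, so I = ΣĪ (holes subtracted) = 1 668 593 mm⁴.
Radius of gyration: k = √(I/A) = √(1 668 593 / 1677.6) = 31.538 mm.

k_x ≈ 31.5 mm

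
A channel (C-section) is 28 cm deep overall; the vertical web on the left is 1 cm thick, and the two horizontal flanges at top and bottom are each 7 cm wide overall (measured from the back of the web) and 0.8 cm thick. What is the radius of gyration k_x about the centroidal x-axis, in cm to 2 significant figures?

Decompose the section into non-overlapping parts with the origin at the bottom-left of its bounding rectangle.
Web: 1 × 28, A = 28 cm², y = 14 cm, Ī = 1 829 cm⁴.
Top flange (beyond web): 6 × 0.8, A = 4.8 cm², y = 27.6 cm, Ī = 0.256 cm⁴.
Bottom flange (beyond web): 6 × 0.8, A = 4.8 cm², y = 0.4 cm, Ī = 0.256 cm⁴.
By symmetry the centroid is at mid-height, ȳ = 14 cm.
Transfer each piece to the centroidal x-axis using Ī + A·d² with d = y − 14:
  web: d = 0 cm → contributes +1 829 cm⁴
  top flange (beyond web): d = 13.6 cm → contributes +888.1 cm⁴
  bottom flange (beyond web): d = -13.6 cm → contributes +888.1 cm⁴
Total I = 3 605 cm⁴.
Radius of gyration: k = √(I/A) = √(3 605 / 37.6) = 9.792 cm.

k_x ≈ 9.8 cm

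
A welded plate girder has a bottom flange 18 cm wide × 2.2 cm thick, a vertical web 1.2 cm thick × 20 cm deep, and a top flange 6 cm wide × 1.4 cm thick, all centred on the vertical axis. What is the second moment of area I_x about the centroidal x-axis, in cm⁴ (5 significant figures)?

I_x ≈ 4959.9 cm⁴

Break the section into simple shapes (no overlaps), measuring from the bottom-left corner of the bounding box.
Bottom plate: 18 × 2.2, A = 39.6 cm², y = 1.1 cm, Ī = 15.972 cm⁴.
Web plate: 1.2 × 20, A = 24 cm², y = 12.2 cm, Ī = 800 cm⁴.
Top plate: 6 × 1.4, A = 8.4 cm², y = 22.9 cm, Ī = 1.372 cm⁴.
Centroid: ȳ = ΣA·y / ΣA = 7.343333 cm.
Transfer each piece to the centroidal x-axis using Ī + A·d² with d = y − 7.343333:
  bottom plate: d = -6.243333 cm → contributes +1559.549 cm⁴
  web plate: d = 4.856667 cm → contributes +1366.093 cm⁴
  top plate: d = 15.55667 cm → contributes +2034.255 cm⁴
Total I = 4959.897 cm⁴.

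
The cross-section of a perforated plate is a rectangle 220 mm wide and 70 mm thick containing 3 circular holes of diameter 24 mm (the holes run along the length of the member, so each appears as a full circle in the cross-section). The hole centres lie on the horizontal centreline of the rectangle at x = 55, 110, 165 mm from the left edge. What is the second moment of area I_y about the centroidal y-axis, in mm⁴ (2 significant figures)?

I_y ≈ 5.9 × 10⁷ mm⁴

Treat the section as a set of non-overlapping primitives; coordinates are from the bounding-box lower-left.
Plate: 220 × 70, A = 15 400 mm², x = 110 mm, Ī = 62 113 333 mm⁴.
Hole 1 (subtracted): ⌀24, A = 452.4 mm², x = 55 mm, Ī = 16 286 mm⁴.
Hole 2 (subtracted): ⌀24, A = 452.4 mm², x = 110 mm, Ī = 16 286 mm⁴.
Hole 3 (subtracted): ⌀24, A = 452.4 mm², x = 165 mm, Ī = 16 286 mm⁴.
By symmetry the centroid is at mid-width, x̄ = 110 mm.
Transfer each piece to the centroidal y-axis using Ī + A·d² with d = x − 110:
  plate: d = 0 mm → contributes +62 113 333 mm⁴
  hole 1: d = -55 mm → contributes −1 384 764 mm⁴
  hole 2: d = 0 mm → contributes −16 286 mm⁴
  hole 3: d = 55 mm → contributes −1 384 764 mm⁴
Total I = 59 327 520 mm⁴.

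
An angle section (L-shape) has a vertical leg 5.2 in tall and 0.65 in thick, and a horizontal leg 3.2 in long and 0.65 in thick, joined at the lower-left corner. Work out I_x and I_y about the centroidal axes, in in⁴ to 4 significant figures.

Treat the section as a set of non-overlapping primitives; coordinates are from the bounding-box lower-left.
Vertical leg: 0.65 × 5.2, A = 3.38 in², y = 2.6 in, Ī = 7.61627 in⁴.
Horizontal leg (remainder): 2.55 × 0.65, A = 1.6575 in², y = 0.325 in, Ī = 0.0583578 in⁴.
Centroid: ȳ = ΣA·y / ΣA = 1.85145 in.
Transfer each piece to the centroidal x-axis using Ī + A·d² with d = y − 1.85145:
  vertical leg: d = 0.748548 in → contributes +9.51016 in⁴
  horizontal leg (remainder): d = -1.52645 in → contributes +3.92042 in⁴
Total I = 13.4306 in⁴.
For the y-axis: x̄ = 0.851452 in.
Repeating about the centroidal y-axis gives I_y = 3.86421 in⁴.

I_x ≈ 13.43 in⁴, I_y ≈ 3.864 in⁴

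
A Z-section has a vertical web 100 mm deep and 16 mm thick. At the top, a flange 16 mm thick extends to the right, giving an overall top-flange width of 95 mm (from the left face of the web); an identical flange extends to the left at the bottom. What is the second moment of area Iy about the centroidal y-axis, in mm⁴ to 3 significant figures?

Split into non-overlapping primitives; take the origin at the lower-left of the bounding box.
Web: 16 × 100, A = 1 600 mm², x = 87 mm, Ī = 34 133 mm⁴.
Top flange (beyond web): 79 × 16, A = 1 264 mm², x = 134.5 mm, Ī = 657 385 mm⁴.
Bottom flange (beyond web): 79 × 16, A = 1 264 mm², x = 39.5 mm, Ī = 657 385 mm⁴.
Centroid: x̄ = ΣA·x / ΣA = 87 mm.
Transfer each piece to the centroidal y-axis using Ī + A·d² with d = x − 87:
  web: d = 0 mm → contributes +34 133 mm⁴
  top flange (beyond web): d = 47.5 mm → contributes +3 509 285 mm⁴
  bottom flange (beyond web): d = -47.5 mm → contributes +3 509 285 mm⁴
Total I = 7 052 704 mm⁴.

Iy ≈ 7.05 × 10⁶ mm⁴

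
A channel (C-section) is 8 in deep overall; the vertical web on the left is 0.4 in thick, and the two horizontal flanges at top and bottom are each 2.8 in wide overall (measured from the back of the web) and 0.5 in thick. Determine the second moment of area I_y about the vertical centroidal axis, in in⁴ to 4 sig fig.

Decompose the section into non-overlapping parts with the origin at the bottom-left of its bounding rectangle.
Web: 0.4 × 8, A = 3.2 in², x = 0.2 in, Ī = 0.0426667 in⁴.
Top flange (beyond web): 2.4 × 0.5, A = 1.2 in², x = 1.6 in, Ī = 0.576 in⁴.
Bottom flange (beyond web): 2.4 × 0.5, A = 1.2 in², x = 1.6 in, Ī = 0.576 in⁴.
Centroid: x̄ = ΣA·x / ΣA = 0.8 in.
Transfer each piece to the vertical centroidal axis using Ī + A·d² with d = x − 0.8:
  web: d = -0.6 in → contributes +1.19467 in⁴
  top flange (beyond web): d = 0.8 in → contributes +1.344 in⁴
  bottom flange (beyond web): d = 0.8 in → contributes +1.344 in⁴
Total I = 3.88267 in⁴.

I_y ≈ 3.883 in⁴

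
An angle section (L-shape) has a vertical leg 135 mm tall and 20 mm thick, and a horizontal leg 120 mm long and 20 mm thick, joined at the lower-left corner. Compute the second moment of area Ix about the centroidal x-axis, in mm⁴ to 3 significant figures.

Break the section into simple shapes (no overlaps), measuring from the bottom-left corner of the bounding box.
Vertical leg: 20 × 135, A = 2 700 mm², y = 67.5 mm, Ī = 4 100 625 mm⁴.
Horizontal leg (remainder): 100 × 20, A = 2 000 mm², y = 10 mm, Ī = 66 667 mm⁴.
Centroid: ȳ = ΣA·y / ΣA = 43.032 mm.
Transfer each piece to the centroidal x-axis using Ī + A·d² with d = y − 43.032:
  vertical leg: d = 24.468 mm → contributes +5 717 080 mm⁴
  horizontal leg (remainder): d = -33.032 mm → contributes +2 248 881 mm⁴
Total I = 7 965 962 mm⁴.

Ix ≈ 7.97 × 10⁶ mm⁴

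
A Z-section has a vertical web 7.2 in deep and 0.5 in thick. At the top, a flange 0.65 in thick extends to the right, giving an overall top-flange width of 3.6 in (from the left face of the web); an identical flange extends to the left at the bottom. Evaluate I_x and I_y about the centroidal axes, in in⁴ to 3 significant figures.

Break the section into simple shapes (no overlaps), measuring from the bottom-left corner of the bounding box.
Web: 0.5 × 7.2, A = 3.6 in², y = 3.6 in, Ī = 15.552 in⁴.
Top flange (beyond web): 3.1 × 0.65, A = 2.015 in², y = 6.875 in, Ī = 0.070945 in⁴.
Bottom flange (beyond web): 3.1 × 0.65, A = 2.015 in², y = 0.325 in, Ī = 0.070945 in⁴.
Centroid: ȳ = ΣA·y / ΣA = 3.6 in.
Transfer each piece to the centroidal x-axis using Ī + A·d² with d = y − 3.6:
  web: d = 0 in → contributes +15.552 in⁴
  top flange (beyond web): d = 3.275 in → contributes +21.683 in⁴
  bottom flange (beyond web): d = -3.275 in → contributes +21.683 in⁴
Total I = 58.918 in⁴.
For the y-axis: x̄ = 3.35 in.
Repeating about the centroidal y-axis gives I_y = 16.36 in⁴.

I_x ≈ 58.9 in⁴, I_y ≈ 16.4 in⁴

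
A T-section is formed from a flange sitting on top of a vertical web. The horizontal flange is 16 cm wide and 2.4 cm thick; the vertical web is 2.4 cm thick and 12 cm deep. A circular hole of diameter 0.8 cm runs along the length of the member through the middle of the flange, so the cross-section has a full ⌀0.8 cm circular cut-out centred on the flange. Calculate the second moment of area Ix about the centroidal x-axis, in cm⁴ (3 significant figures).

Break the section into simple shapes (no overlaps), measuring from the bottom-left corner of the bounding box.
Flange: 16 × 2.4, A = 38.4 cm², y = 13.2 cm, Ī = 18.432 cm⁴.
Web: 2.4 × 12, A = 28.8 cm², y = 6 cm, Ī = 345.6 cm⁴.
Hole (subtracted): ⌀0.8, A = 0.50265 cm², y = 13.2 cm, Ī = 0.020106 cm⁴.
Centroid: ȳ = ΣA·y / ΣA = 10.091 cm.
Transfer each piece to the centroidal x-axis using Ī + A·d² with d = y − 10.091:
  flange: d = 3.109 cm → contributes +389.59 cm⁴
  web: d = -4.091 cm → contributes +827.61 cm⁴
  hole: d = 3.109 cm → contributes −4.8786 cm⁴
Total I = 1212.3 cm⁴.

Ix ≈ 1210 cm⁴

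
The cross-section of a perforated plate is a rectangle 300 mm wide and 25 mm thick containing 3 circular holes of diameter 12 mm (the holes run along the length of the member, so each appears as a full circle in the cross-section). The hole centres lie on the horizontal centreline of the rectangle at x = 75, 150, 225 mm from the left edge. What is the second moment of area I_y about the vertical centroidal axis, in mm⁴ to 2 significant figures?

Treat the section as a set of non-overlapping primitives; coordinates are from the bounding-box lower-left.
Plate: 300 × 25, A = 7 500 mm², x = 150 mm, Ī = 56 250 000 mm⁴.
Hole 1 (subtracted): ⌀12, A = 113.1 mm², x = 75 mm, Ī = 1 018 mm⁴.
Hole 2 (subtracted): ⌀12, A = 113.1 mm², x = 150 mm, Ī = 1 018 mm⁴.
Hole 3 (subtracted): ⌀12, A = 113.1 mm², x = 225 mm, Ī = 1 018 mm⁴.
By symmetry the centroid is at mid-width, x̄ = 150 mm.
Transfer each piece to the vertical centroidal axis using Ī + A·d² with d = x − 150:
  plate: d = 0 mm → contributes +56 250 000 mm⁴
  hole 1: d = -75 mm → contributes −637 190 mm⁴
  hole 2: d = 0 mm → contributes −1 018 mm⁴
  hole 3: d = 75 mm → contributes −637 190 mm⁴
Total I = 54 974 601 mm⁴.

I_y ≈ 5.5 × 10⁷ mm⁴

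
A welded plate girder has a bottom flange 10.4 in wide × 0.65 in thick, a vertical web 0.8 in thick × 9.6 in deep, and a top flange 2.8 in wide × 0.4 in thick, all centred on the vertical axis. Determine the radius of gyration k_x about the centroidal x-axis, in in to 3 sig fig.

k_x ≈ 3.68 in

Break the section into simple shapes (no overlaps), measuring from the bottom-left corner of the bounding box.
Bottom plate: 10.4 × 0.65, A = 6.76 in², y = 0.325 in, Ī = 0.23801 in⁴.
Web plate: 0.8 × 9.6, A = 7.68 in², y = 5.45 in, Ī = 58.982 in⁴.
Top plate: 2.8 × 0.4, A = 1.12 in², y = 10.45 in, Ī = 0.014933 in⁴.
Centroid: ȳ = ΣA·y / ΣA = 3.5834 in.
Transfer each piece to the centroidal x-axis using Ī + A·d² with d = y − 3.5834:
  bottom plate: d = -3.2584 in → contributes +72.008 in⁴
  web plate: d = 1.8666 in → contributes +85.742 in⁴
  top plate: d = 6.8666 in → contributes +52.824 in⁴
Total I = 210.57 in⁴.
Radius of gyration: k = √(I/A) = √(210.57 / 15.56) = 3.6787 in.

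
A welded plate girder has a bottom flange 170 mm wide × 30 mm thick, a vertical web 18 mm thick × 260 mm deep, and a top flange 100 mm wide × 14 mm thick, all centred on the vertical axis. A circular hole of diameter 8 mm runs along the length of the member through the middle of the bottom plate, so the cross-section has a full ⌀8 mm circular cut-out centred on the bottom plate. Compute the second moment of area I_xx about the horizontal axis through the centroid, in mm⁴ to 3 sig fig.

Treat the section as a set of non-overlapping primitives; coordinates are from the bounding-box lower-left.
Bottom plate: 170 × 30, A = 5 100 mm², y = 15 mm, Ī = 382 500 mm⁴.
Web plate: 18 × 260, A = 4 680 mm², y = 160 mm, Ī = 26 364 000 mm⁴.
Top plate: 100 × 14, A = 1 400 mm², y = 297 mm, Ī = 22 867 mm⁴.
Hole (subtracted): ⌀8, A = 50.265 mm², y = 15 mm, Ī = 201.06 mm⁴.
Centroid: ȳ = ΣA·y / ΣA = 111.44 mm.
Transfer each piece to the horizontal axis through the centroid using Ī + A·d² with d = y − 111.44:
  bottom plate: d = -96.444 mm → contributes +47 820 214 mm⁴
  web plate: d = 48.556 mm → contributes +37 397 808 mm⁴
  top plate: d = 185.56 mm → contributes +48 226 126 mm⁴
  hole: d = -96.444 mm → contributes −467 746 mm⁴
Total I = 132 976 401 mm⁴.

I_xx ≈ 1.33 × 10⁸ mm⁴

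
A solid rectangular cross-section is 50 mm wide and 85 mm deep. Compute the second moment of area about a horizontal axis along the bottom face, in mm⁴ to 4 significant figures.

The section: 50 × 85, A = 4 250 mm², y = 42.5 mm, Ī = 2 558 854 mm⁴.
Transfer it to the base of the section using Ī + A·d² with d = y − 0:
  the section: d = 42.5 mm → contributes +10 235 417 mm⁴
Total I = 10 235 417 mm⁴.

I_base ≈ 1.024 × 10⁷ mm⁴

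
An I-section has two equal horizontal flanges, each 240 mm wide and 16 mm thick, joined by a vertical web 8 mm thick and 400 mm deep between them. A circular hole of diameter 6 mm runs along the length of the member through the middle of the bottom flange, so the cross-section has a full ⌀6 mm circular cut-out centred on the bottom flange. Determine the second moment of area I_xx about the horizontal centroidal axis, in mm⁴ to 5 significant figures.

I_xx ≈ 3.7387 × 10⁸ mm⁴

Decompose the section into non-overlapping parts with the origin at the bottom-left of its bounding rectangle.
Bottom flange: 240 × 16, A = 3 840 mm², y = 8 mm, Ī = 81 920 mm⁴.
Web: 8 × 400, A = 3 200 mm², y = 216 mm, Ī = 42 666 667 mm⁴.
Top flange: 240 × 16, A = 3 840 mm², y = 424 mm, Ī = 81 920 mm⁴.
Hole (subtracted): ⌀6, A = 28.27433 mm², y = 8 mm, Ī = 63.61725 mm⁴.
Centroid: ȳ = ΣA·y / ΣA = 216.5419 mm.
Transfer each piece to the horizontal centroidal axis using Ī + A·d² with d = y − 216.5419:
  bottom flange: d = -208.5419 mm → contributes +167 082 536 mm⁴
  web: d = -0.5419471 mm → contributes +42 667 607 mm⁴
  top flange: d = 207.4581 mm → contributes +165 351 080 mm⁴
  hole: d = -208.5419 mm → contributes −1 229 707 mm⁴
Total I = 373 871 515 mm⁴.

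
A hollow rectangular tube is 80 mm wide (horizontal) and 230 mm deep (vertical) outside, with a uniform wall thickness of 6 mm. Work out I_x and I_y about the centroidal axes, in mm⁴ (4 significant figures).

Decompose the section into non-overlapping parts with the origin at the bottom-left of its bounding rectangle.
Outer rectangle: 80 × 230, A = 18 400 mm², y = 115 mm, Ī = 81 113 333 mm⁴.
Inner void (subtracted): 68 × 218, A = 14 824 mm², y = 115 mm, Ī = 58 707 981 mm⁴.
By symmetry the centroid is at mid-height, ȳ = 115 mm.
All pieces are centred on the centroidal x-axis, so I = ΣĪ (holes subtracted) = 22 405 352 mm⁴.
Repeating about the centroidal y-axis gives I_y = 4 101 152 mm⁴.

I_x ≈ 2.241 × 10⁷ mm⁴, I_y ≈ 4.101 × 10⁶ mm⁴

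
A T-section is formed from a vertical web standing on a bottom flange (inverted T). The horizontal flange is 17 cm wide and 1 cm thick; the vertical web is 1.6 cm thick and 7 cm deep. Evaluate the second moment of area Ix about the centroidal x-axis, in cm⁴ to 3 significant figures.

Ix ≈ 155 cm⁴

Treat the section as a set of non-overlapping primitives; coordinates are from the bounding-box lower-left.
Flange: 17 × 1, A = 17 cm², y = 0.5 cm, Ī = 1.4167 cm⁴.
Web: 1.6 × 7, A = 11.2 cm², y = 4.5 cm, Ī = 45.733 cm⁴.
Centroid: ȳ = ΣA·y / ΣA = 2.0887 cm.
Transfer each piece to the centroidal x-axis using Ī + A·d² with d = y − 2.0887:
  flange: d = -1.5887 cm → contributes +44.322 cm⁴
  web: d = 2.4113 cm → contributes +110.86 cm⁴
Total I = 155.18 cm⁴.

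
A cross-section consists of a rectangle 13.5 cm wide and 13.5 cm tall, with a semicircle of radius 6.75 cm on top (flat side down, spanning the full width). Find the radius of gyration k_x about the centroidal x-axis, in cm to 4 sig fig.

k_x ≈ 5.524 cm

Decompose the section into non-overlapping parts with the origin at the bottom-left of its bounding rectangle.
Rectangular body: 13.5 × 13.5, A = 182.25 cm², y = 6.75 cm, Ī = 2767.92 cm⁴.
Semicircular cap: semicircle r = 6.75, A = 71.5694 cm², y = 16.3648 cm, Ī = 227.849 cm⁴.
Centroid: ȳ = ΣA·y / ΣA = 9.46108 cm.
Transfer each piece to the centroidal x-axis using Ī + A·d² with d = y − 9.46108:
  rectangular body: d = -2.71108 cm → contributes +4107.45 cm⁴
  semicircular cap: d = 6.90371 cm → contributes +3638.93 cm⁴
Total I = 7746.38 cm⁴.
Radius of gyration: k = √(I/A) = √(7746.38 / 253.819) = 5.52443 cm.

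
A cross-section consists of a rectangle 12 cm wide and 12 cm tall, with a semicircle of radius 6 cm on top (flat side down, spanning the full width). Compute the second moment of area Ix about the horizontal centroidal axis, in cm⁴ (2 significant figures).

Ix ≈ 4800 cm⁴

Break the section into simple shapes (no overlaps), measuring from the bottom-left corner of the bounding box.
Rectangular body: 12 × 12, A = 144 cm², y = 6 cm, Ī = 1 728 cm⁴.
Semicircular cap: semicircle r = 6, A = 56.55 cm², y = 14.55 cm, Ī = 142.2 cm⁴.
Centroid: ȳ = ΣA·y / ΣA = 8.41 cm.
Transfer each piece to the horizontal centroidal axis using Ī + A·d² with d = y − 8.41:
  rectangular body: d = -2.41 cm → contributes +2 564 cm⁴
  semicircular cap: d = 6.137 cm → contributes +2 272 cm⁴
Total I = 4 836 cm⁴.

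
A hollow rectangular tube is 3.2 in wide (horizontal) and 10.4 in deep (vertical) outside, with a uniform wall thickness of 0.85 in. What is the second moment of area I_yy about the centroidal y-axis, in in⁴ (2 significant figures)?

I_yy ≈ 26 in⁴

Treat the section as a set of non-overlapping primitives; coordinates are from the bounding-box lower-left.
Outer rectangle: 3.2 × 10.4, A = 33.28 in², x = 1.6 in, Ī = 28.4 in⁴.
Inner void (subtracted): 1.5 × 8.7, A = 13.05 in², x = 1.6 in, Ī = 2.447 in⁴.
By symmetry the centroid is at mid-width, x̄ = 1.6 in.
All pieces are centred on the centroidal y-axis, so I = ΣĪ (holes subtracted) = 25.95 in⁴.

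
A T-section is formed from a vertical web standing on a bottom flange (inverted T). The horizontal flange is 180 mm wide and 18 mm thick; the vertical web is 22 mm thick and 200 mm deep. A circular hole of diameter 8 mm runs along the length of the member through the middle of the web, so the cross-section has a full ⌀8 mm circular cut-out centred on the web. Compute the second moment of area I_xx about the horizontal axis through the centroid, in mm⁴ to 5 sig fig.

I_xx ≈ 3.6815 × 10⁷ mm⁴

Split into non-overlapping primitives; take the origin at the lower-left of the bounding box.
Flange: 180 × 18, A = 3 240 mm², y = 9 mm, Ī = 87 480 mm⁴.
Web: 22 × 200, A = 4 400 mm², y = 118 mm, Ī = 14 666 667 mm⁴.
Hole (subtracted): ⌀8, A = 50.26548 mm², y = 118 mm, Ī = 201.0619 mm⁴.
Centroid: ȳ = ΣA·y / ΣA = 71.46873 mm.
Transfer each piece to the horizontal axis through the centroid using Ī + A·d² with d = y − 71.46873:
  flange: d = -62.46873 mm → contributes +12 731 068 mm⁴
  web: d = 46.53127 mm → contributes +24 193 367 mm⁴
  hole: d = 46.53127 mm → contributes −109033.8 mm⁴
Total I = 36 815 402 mm⁴.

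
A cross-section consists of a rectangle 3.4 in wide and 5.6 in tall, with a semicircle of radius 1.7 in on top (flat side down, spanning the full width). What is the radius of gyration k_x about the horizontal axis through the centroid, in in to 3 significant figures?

Decompose the section into non-overlapping parts with the origin at the bottom-left of its bounding rectangle.
Rectangular body: 3.4 × 5.6, A = 19.04 in², y = 2.8 in, Ī = 49.758 in⁴.
Semicircular cap: semicircle r = 1.7, A = 4.5396 in², y = 6.3215 in, Ī = 0.9167 in⁴.
Centroid: ȳ = ΣA·y / ΣA = 3.478 in.
Transfer each piece to the horizontal axis through the centroid using Ī + A·d² with d = y − 3.478:
  rectangular body: d = -0.67797 in → contributes +58.509 in⁴
  semicircular cap: d = 2.8435 in → contributes +37.622 in⁴
Total I = 96.132 in⁴.
Radius of gyration: k = √(I/A) = √(96.132 / 23.58) = 2.0191 in.

k_x ≈ 2.02 in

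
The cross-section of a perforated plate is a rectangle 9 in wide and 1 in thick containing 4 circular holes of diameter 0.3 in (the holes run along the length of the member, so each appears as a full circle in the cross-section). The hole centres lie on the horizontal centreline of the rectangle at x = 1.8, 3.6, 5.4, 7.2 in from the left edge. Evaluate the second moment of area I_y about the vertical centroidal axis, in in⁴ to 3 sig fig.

I_y ≈ 59.6 in⁴

Treat the section as a set of non-overlapping primitives; coordinates are from the bounding-box lower-left.
Plate: 9 × 1, A = 9 in², x = 4.5 in, Ī = 60.75 in⁴.
Hole 1 (subtracted): ⌀0.3, A = 0.070686 in², x = 1.8 in, Ī = 0.00039761 in⁴.
Hole 2 (subtracted): ⌀0.3, A = 0.070686 in², x = 3.6 in, Ī = 0.00039761 in⁴.
Hole 3 (subtracted): ⌀0.3, A = 0.070686 in², x = 5.4 in, Ī = 0.00039761 in⁴.
Hole 4 (subtracted): ⌀0.3, A = 0.070686 in², x = 7.2 in, Ī = 0.00039761 in⁴.
By symmetry the centroid is at mid-width, x̄ = 4.5 in.
Transfer each piece to the vertical centroidal axis using Ī + A·d² with d = x − 4.5:
  plate: d = 0 in → contributes +60.75 in⁴
  hole 1: d = -2.7 in → contributes −0.5157 in⁴
  hole 2: d = -0.9 in → contributes −0.057653 in⁴
  hole 3: d = 0.9 in → contributes −0.057653 in⁴
  hole 4: d = 2.7 in → contributes −0.5157 in⁴
Total I = 59.603 in⁴.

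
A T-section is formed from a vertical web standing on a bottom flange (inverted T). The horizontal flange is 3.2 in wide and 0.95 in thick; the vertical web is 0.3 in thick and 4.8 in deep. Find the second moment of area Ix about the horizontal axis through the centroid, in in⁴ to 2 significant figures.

Ix ≈ 11 in⁴

Treat the section as a set of non-overlapping primitives; coordinates are from the bounding-box lower-left.
Flange: 3.2 × 0.95, A = 3.04 in², y = 0.475 in, Ī = 0.2286 in⁴.
Web: 0.3 × 4.8, A = 1.44 in², y = 3.35 in, Ī = 2.765 in⁴.
Centroid: ȳ = ΣA·y / ΣA = 1.399 in.
Transfer each piece to the horizontal axis through the centroid using Ī + A·d² with d = y − 1.399:
  flange: d = -0.9241 in → contributes +2.825 in⁴
  web: d = 1.951 in → contributes +8.245 in⁴
Total I = 11.07 in⁴.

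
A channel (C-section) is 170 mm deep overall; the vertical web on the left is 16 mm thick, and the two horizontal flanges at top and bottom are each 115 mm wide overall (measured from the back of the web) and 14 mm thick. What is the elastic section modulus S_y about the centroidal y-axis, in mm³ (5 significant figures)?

S_y ≈ 8.7988 × 10⁴ mm³

Decompose the section into non-overlapping parts with the origin at the bottom-left of its bounding rectangle.
Web: 16 × 170, A = 2 720 mm², x = 8 mm, Ī = 58026.67 mm⁴.
Top flange (beyond web): 99 × 14, A = 1 386 mm², x = 65.5 mm, Ī = 1 132 016 mm⁴.
Bottom flange (beyond web): 99 × 14, A = 1 386 mm², x = 65.5 mm, Ī = 1 132 016 mm⁴.
Centroid: x̄ = ΣA·x / ΣA = 37.02221 mm.
Transfer each piece to the centroidal y-axis using Ī + A·d² with d = x − 37.02221:
  web: d = -29.02221 mm → contributes +2 349 053 mm⁴
  top flange (beyond web): d = 28.47779 mm → contributes +2 256 040 mm⁴
  bottom flange (beyond web): d = 28.47779 mm → contributes +2 256 040 mm⁴
Total I = 6 861 132 mm⁴.
Extreme fibre distance c = 77.97779 mm; S = I/c = 87988.29 mm³.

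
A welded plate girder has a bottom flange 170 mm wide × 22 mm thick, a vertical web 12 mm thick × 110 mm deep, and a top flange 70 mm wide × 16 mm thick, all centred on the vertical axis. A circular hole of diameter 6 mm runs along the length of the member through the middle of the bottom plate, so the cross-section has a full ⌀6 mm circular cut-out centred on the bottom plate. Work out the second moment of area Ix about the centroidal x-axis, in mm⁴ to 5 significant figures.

Treat the section as a set of non-overlapping primitives; coordinates are from the bounding-box lower-left.
Bottom plate: 170 × 22, A = 3 740 mm², y = 11 mm, Ī = 150846.7 mm⁴.
Web plate: 12 × 110, A = 1 320 mm², y = 77 mm, Ī = 1 331 000 mm⁴.
Top plate: 70 × 16, A = 1 120 mm², y = 140 mm, Ī = 23893.33 mm⁴.
Hole (subtracted): ⌀6, A = 28.27433 mm², y = 11 mm, Ī = 63.61725 mm⁴.
Centroid: ȳ = ΣA·y / ΣA = 48.64797 mm.
Transfer each piece to the centroidal x-axis using Ī + A·d² with d = y − 48.64797:
  bottom plate: d = -37.64797 mm → contributes +5 451 810 mm⁴
  web plate: d = 28.35203 mm → contributes +2 392 065 mm⁴
  top plate: d = 91.35203 mm → contributes +9 370 509 mm⁴
  hole: d = -37.64797 mm → contributes −40138.81 mm⁴
Total I = 17 174 246 mm⁴.

Ix ≈ 1.7174 × 10⁷ mm⁴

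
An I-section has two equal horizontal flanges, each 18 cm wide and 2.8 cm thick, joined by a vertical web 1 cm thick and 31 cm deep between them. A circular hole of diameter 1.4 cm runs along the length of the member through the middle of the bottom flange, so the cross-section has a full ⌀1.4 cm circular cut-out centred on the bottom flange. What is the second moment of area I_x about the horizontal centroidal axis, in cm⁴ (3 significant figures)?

Decompose the section into non-overlapping parts with the origin at the bottom-left of its bounding rectangle.
Bottom flange: 18 × 2.8, A = 50.4 cm², y = 1.4 cm, Ī = 32.928 cm⁴.
Web: 1 × 31, A = 31 cm², y = 18.3 cm, Ī = 2482.6 cm⁴.
Top flange: 18 × 2.8, A = 50.4 cm², y = 35.2 cm, Ī = 32.928 cm⁴.
Hole (subtracted): ⌀1.4, A = 1.5394 cm², y = 1.4 cm, Ī = 0.18857 cm⁴.
Centroid: ȳ = ΣA·y / ΣA = 18.5 cm.
Transfer each piece to the horizontal centroidal axis using Ī + A·d² with d = y − 18.5:
  bottom flange: d = -17.1 cm → contributes +14 770 cm⁴
  web: d = -0.19972 cm → contributes +2483.8 cm⁴
  top flange: d = 16.7 cm → contributes +14 089 cm⁴
  hole: d = -17.1 cm → contributes −450.3 cm⁴
Total I = 30 893 cm⁴.

I_x ≈ 3.09 × 10⁴ cm⁴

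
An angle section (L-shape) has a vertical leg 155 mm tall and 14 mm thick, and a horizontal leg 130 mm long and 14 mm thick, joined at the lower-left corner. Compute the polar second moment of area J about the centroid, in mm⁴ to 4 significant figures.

J ≈ 1.477 × 10⁷ mm⁴

Treat the section as a set of non-overlapping primitives; coordinates are from the bounding-box lower-left.
Vertical leg: 14 × 155, A = 2 170 mm², y = 77.5 mm, Ī = 4 344 521 mm⁴.
Horizontal leg (remainder): 116 × 14, A = 1 624 mm², y = 7 mm, Ī = 26525.3 mm⁴.
Centroid: ȳ = ΣA·y / ΣA = 47.3229 mm.
Transfer each piece to the centroidal x-axis using Ī + A·d² with d = y − 47.3229:
  vertical leg: d = 30.1771 mm → contributes +6 320 650 mm⁴
  horizontal leg (remainder): d = -40.3229 mm → contributes +2 667 043 mm⁴
Total I = 8 987 693 mm⁴.
For the y-axis: x̄ = 34.8229 mm.
Repeating about the centroidal y-axis gives I_y = 5 780 906 mm⁴.
Polar second moment: J = I_x + I_y = 14 768 599 mm⁴.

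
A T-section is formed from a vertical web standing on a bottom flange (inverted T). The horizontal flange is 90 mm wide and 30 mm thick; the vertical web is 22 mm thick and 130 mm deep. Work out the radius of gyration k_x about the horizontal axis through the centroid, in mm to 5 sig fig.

Split into non-overlapping primitives; take the origin at the lower-left of the bounding box.
Flange: 90 × 30, A = 2 700 mm², y = 15 mm, Ī = 202 500 mm⁴.
Web: 22 × 130, A = 2 860 mm², y = 95 mm, Ī = 4 027 833 mm⁴.
Centroid: ȳ = ΣA·y / ΣA = 56.15108 mm.
Transfer each piece to the horizontal axis through the centroid using Ī + A·d² with d = y − 56.15108:
  flange: d = -41.15108 mm → contributes +4 774 711 mm⁴
  web: d = 38.84892 mm → contributes +8 344 256 mm⁴
Total I = 13 118 966 mm⁴.
Radius of gyration: k = √(I/A) = √(13 118 966 / 5 560) = 48.57496 mm.

k_x ≈ 48.575 mm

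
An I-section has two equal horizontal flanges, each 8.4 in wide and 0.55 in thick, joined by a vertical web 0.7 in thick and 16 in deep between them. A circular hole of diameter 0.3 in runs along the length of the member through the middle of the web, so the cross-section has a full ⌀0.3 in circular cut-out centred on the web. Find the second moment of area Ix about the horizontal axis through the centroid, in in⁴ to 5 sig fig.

Ix ≈ 871.88 in⁴

Split into non-overlapping primitives; take the origin at the lower-left of the bounding box.
Bottom flange: 8.4 × 0.55, A = 4.62 in², y = 0.275 in, Ī = 0.1164625 in⁴.
Web: 0.7 × 16, A = 11.2 in², y = 8.55 in, Ī = 238.9333 in⁴.
Top flange: 8.4 × 0.55, A = 4.62 in², y = 16.825 in, Ī = 0.1164625 in⁴.
Hole (subtracted): ⌀0.3, A = 0.07068583 in², y = 8.55 in, Ī = 0.0003976078 in⁴.
By symmetry the centroid is at mid-height, ȳ = 8.55 in.
Transfer each piece to the horizontal axis through the centroid using Ī + A·d² with d = y − 8.55:
  bottom flange: d = -8.275 in → contributes +316.4739 in⁴
  web: d = 0 in → contributes +238.9333 in⁴
  top flange: d = 8.275 in → contributes +316.4739 in⁴
  hole: d = 0 in → contributes −0.0003976078 in⁴
Total I = 871.8806 in⁴.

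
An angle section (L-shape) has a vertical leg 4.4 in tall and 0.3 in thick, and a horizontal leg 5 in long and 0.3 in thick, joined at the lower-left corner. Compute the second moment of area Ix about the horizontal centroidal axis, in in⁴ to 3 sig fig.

Break the section into simple shapes (no overlaps), measuring from the bottom-left corner of the bounding box.
Vertical leg: 0.3 × 4.4, A = 1.32 in², y = 2.2 in, Ī = 2.1296 in⁴.
Horizontal leg (remainder): 4.7 × 0.3, A = 1.41 in², y = 0.15 in, Ī = 0.010575 in⁴.
Centroid: ȳ = ΣA·y / ΣA = 1.1412 in.
Transfer each piece to the horizontal centroidal axis using Ī + A·d² with d = y − 1.1412:
  vertical leg: d = 1.0588 in → contributes +3.6094 in⁴
  horizontal leg (remainder): d = -0.99121 in → contributes +1.3959 in⁴
Total I = 5.0053 in⁴.

Ix ≈ 5.01 in⁴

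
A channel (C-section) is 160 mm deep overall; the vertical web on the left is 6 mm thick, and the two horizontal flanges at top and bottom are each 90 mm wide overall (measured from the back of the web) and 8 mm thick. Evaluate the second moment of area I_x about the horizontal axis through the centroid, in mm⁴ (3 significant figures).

Break the section into simple shapes (no overlaps), measuring from the bottom-left corner of the bounding box.
Web: 6 × 160, A = 960 mm², y = 80 mm, Ī = 2 048 000 mm⁴.
Top flange (beyond web): 84 × 8, A = 672 mm², y = 156 mm, Ī = 3 584 mm⁴.
Bottom flange (beyond web): 84 × 8, A = 672 mm², y = 4 mm, Ī = 3 584 mm⁴.
By symmetry the centroid is at mid-height, ȳ = 80 mm.
Transfer each piece to the horizontal axis through the centroid using Ī + A·d² with d = y − 80:
  web: d = 0 mm → contributes +2 048 000 mm⁴
  top flange (beyond web): d = 76 mm → contributes +3 885 056 mm⁴
  bottom flange (beyond web): d = -76 mm → contributes +3 885 056 mm⁴
Total I = 9 818 112 mm⁴.

I_x ≈ 9.82 × 10⁶ mm⁴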